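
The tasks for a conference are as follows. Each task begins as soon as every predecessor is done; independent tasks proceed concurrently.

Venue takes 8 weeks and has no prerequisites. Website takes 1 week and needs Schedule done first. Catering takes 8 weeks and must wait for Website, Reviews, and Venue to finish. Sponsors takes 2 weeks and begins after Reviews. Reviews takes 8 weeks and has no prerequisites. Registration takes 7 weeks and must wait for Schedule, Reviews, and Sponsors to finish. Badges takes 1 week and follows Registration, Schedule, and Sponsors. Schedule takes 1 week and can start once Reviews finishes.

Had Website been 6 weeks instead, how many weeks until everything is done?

23

Actual critical path: Reviews→Schedule→Website→Catering = 8+1+1+8 = 18 ⇒ 18 weeks.
Website lies on that path, so at 6 weeks the path becomes 23 weeks.
No other chain overtakes it, so the finish is 23 weeks.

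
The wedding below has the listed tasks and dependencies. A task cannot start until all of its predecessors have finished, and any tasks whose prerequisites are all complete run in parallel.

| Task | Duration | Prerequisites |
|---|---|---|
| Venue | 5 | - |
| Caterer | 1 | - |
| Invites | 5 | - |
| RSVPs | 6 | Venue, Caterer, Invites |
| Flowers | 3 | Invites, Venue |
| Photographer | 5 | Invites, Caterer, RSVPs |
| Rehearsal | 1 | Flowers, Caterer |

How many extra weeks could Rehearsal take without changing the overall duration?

7

Venue→RSVPs→Photographer = 5+6+5 = 16 sets the makespan at 16 weeks.
Longest path through Rehearsal: 9 weeks (earliest finish 9, latest finish 16).
So Rehearsal can slip 16 − 9 = 7 weeks.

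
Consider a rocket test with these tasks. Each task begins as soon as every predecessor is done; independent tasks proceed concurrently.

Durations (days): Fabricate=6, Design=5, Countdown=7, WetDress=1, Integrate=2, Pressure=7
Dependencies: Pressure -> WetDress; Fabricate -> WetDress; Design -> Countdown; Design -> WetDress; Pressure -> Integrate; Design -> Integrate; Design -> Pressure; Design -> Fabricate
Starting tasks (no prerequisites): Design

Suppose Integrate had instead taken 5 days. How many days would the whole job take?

17

Actual critical path: Design→Pressure→Integrate = 5+7+2 = 14 ⇒ 14 days.
Integrate is on the critical path; changing it to 5 makes that path 17 days.
That remains the longest chain; total 17 days.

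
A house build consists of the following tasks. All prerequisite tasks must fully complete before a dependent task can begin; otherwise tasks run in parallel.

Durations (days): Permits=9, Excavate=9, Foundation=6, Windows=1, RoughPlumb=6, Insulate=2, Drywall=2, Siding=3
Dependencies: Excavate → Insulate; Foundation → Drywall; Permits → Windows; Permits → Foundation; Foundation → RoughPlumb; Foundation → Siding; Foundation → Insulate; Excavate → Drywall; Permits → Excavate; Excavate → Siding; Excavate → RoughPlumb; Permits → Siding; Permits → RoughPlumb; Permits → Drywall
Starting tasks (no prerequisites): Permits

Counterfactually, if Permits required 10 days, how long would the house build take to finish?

Baseline: Permits→Excavate→RoughPlumb = 9+9+6 = 24 → 24 days.
Permits is on the critical path; changing it to 10 makes that path 25 days.
That remains the longest chain; total 25 days.

25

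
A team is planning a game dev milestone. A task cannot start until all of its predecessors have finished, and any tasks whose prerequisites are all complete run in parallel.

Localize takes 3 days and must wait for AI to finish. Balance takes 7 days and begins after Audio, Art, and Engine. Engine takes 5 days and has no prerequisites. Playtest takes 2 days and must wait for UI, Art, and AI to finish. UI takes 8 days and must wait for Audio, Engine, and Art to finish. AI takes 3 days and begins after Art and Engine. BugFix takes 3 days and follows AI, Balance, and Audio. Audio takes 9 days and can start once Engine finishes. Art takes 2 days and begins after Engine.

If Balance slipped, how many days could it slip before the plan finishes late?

0

Engine→Audio→UI→Playtest = 5+9+8+2 = 24 sets the makespan at 24 days.
Longest path through Balance: 24 days (earliest finish 21, latest finish 21).
So Balance can slip 21 − 21 = 0 days.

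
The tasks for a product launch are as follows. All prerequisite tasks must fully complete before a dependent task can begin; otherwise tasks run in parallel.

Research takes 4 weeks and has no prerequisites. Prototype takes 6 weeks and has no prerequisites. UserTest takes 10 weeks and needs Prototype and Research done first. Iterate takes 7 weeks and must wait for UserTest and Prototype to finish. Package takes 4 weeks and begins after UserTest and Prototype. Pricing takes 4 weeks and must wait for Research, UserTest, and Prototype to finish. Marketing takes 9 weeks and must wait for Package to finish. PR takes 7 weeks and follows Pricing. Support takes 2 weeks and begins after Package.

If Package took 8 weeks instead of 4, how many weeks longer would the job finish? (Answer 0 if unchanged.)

4

Actual critical path: Prototype→UserTest→Package→Marketing = 6+10+4+9 = 29 ⇒ 29 weeks.
Package is on the critical path; changing it to 8 makes that path 33 weeks.
No other chain overtakes it, so the finish is 33 weeks.
Change in finish: 33 − 29 = +4 weeks.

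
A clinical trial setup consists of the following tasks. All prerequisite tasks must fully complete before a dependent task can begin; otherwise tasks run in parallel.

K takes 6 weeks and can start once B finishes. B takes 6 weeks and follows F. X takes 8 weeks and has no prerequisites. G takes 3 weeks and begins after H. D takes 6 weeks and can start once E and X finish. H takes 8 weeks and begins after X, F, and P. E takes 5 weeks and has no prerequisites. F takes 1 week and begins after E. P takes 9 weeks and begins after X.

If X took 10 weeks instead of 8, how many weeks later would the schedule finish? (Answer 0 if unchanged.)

As given, the longest chain is X→P→H→G = 8+9+8+3 = 28, so the finish is 28 weeks.
X lies on that path, so at 10 weeks the path becomes 30 weeks.
The critical path is still X→P→H→G; finish is now 30 weeks.
Change in finish: 30 − 28 = +2 weeks.

2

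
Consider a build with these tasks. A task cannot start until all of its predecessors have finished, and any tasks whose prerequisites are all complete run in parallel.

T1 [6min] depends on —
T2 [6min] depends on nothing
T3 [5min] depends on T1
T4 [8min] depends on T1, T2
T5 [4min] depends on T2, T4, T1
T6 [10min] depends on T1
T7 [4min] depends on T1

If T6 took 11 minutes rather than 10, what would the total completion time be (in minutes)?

18

Actual critical path: T1→T4→T5 = 6+8+4 = 18 ⇒ 18 minutes.
T6 is off the critical path — its longest chain is 16 minutes, giving 2 of slack.
The critical path is still T1→T4→T5; finish is now 18 minutes.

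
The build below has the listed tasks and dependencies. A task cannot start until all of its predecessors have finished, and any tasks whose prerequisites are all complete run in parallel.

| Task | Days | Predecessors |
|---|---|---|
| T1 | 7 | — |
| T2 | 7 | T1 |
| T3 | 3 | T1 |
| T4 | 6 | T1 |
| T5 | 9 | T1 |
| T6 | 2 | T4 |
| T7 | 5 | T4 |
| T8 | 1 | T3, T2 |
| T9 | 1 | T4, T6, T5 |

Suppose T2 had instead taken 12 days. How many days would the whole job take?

The binding path is T1→T4→T7 = 7+6+5 = 18; finish at 18 days.
The longest path through T2 is only 15 days, so T2 has float 3.
New critical path: T1→T2→T8 = 7+12+1 = 20 ⇒ 20 days.

20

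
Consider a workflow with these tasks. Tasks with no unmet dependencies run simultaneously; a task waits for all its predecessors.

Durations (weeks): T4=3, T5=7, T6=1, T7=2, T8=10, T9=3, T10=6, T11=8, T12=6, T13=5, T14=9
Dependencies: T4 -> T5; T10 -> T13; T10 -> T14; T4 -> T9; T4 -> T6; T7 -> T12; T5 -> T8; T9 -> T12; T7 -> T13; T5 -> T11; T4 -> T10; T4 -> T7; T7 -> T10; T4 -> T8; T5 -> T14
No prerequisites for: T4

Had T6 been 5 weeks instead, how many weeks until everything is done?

20

The binding path is T4→T5→T8 = 3+7+10 = 20; finish at 20 weeks.
The longest path through T6 is only 4 weeks, so T6 has float 16.
The critical path is still T4→T5→T8; finish is now 20 weeks.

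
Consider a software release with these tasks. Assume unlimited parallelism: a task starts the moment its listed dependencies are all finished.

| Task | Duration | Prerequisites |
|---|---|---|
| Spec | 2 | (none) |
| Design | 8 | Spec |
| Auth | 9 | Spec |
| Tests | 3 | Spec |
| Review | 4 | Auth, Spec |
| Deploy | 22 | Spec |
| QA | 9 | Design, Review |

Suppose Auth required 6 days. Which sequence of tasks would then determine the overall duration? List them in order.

Baseline: Spec→Auth→Review→QA = 2+9+4+9 = 24 → 24 days.
Since Auth is critical, the -3 change carries straight to that chain (now 21 days).
Now Spec→Deploy = 2+22 = 24 is longest, so the finish becomes 24 days.

Spec, Deploy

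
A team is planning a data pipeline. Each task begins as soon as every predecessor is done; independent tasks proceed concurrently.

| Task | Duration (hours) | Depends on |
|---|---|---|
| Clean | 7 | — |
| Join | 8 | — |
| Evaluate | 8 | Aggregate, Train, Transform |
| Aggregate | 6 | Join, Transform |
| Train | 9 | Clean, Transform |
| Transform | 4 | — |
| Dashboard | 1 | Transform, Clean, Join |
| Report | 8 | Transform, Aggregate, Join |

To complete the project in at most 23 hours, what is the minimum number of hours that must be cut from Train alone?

Current finish: 24 hours; target: 23.
Train is on every critical path, so each hour cut from Train cuts the finish by one (this holds down to a finish of 22).
Need 24 − 23 = 1 hour off Train → Train becomes 8 hours, finish becomes 23.

1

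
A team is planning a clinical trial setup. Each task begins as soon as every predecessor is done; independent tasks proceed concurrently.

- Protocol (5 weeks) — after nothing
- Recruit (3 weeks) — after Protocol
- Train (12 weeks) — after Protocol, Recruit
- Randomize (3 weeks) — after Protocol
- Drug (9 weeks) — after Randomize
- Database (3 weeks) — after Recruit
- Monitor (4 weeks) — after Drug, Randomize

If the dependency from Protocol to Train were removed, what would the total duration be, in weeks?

21

With the dependency in place, Protocol→Randomize→Drug→Monitor = 5+3+9+4 = 21 sets the finish at 21 weeks.
Dropping Protocol→Train doesn't change Train's earliest start (8); another predecessor still binds.
New critical path: Protocol→Randomize→Drug→Monitor = 5+3+9+4 = 21 ⇒ 21 weeks.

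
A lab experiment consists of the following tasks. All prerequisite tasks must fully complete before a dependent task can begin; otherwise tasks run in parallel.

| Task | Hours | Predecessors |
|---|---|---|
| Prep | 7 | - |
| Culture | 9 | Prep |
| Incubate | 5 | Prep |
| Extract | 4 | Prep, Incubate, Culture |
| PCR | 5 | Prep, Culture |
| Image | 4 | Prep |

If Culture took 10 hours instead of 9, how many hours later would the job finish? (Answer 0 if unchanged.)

1

Baseline: Prep→Culture→PCR = 7+9+5 = 21 → 21 hours.
Since Culture is critical, the +1 change carries straight to that chain (now 22 hours).
The critical path is still Prep→Culture→PCR; finish is now 22 hours.
Change in finish: 22 − 21 = +1 hours.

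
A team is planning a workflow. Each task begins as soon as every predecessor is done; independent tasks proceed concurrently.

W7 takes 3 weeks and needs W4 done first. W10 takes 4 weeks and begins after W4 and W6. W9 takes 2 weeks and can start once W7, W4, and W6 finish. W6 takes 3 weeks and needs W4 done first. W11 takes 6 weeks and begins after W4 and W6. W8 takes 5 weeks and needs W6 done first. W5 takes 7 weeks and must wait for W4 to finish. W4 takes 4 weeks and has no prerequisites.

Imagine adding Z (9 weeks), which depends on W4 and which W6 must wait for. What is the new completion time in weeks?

22

Originally the schedule takes 13 weeks.
With Z inserted, W6 now waits for max(W4, Z).
New critical path: W4→Z→W6→W11 = 4+9+3+6 = 22 ⇒ 22 weeks.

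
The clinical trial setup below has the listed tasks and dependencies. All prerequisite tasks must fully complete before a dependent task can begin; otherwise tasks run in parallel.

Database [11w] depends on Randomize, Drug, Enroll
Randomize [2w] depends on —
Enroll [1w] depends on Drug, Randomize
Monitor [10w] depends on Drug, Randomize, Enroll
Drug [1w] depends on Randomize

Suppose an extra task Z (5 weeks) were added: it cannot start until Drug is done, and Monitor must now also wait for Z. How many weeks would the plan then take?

Originally the plan takes 15 weeks.
With Z inserted, Monitor now waits for max(Drug, Randomize, Enroll, Z).
New critical path: Randomize→Drug→Z→Monitor = 2+1+5+10 = 18 ⇒ 18 weeks.

18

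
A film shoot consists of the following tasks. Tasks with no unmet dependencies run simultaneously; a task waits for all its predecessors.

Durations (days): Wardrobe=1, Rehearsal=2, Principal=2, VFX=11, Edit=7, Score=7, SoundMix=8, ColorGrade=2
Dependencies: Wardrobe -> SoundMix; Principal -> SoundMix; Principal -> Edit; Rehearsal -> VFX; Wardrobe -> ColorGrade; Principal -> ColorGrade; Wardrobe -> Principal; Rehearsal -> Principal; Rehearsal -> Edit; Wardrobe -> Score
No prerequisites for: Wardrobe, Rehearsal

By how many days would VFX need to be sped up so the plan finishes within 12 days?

1

Current finish: 13 days; target: 12.
VFX is on every critical path, so each day cut from VFX cuts the finish by one (this holds down to a finish of 12).
Need 13 − 12 = 1 day off VFX → VFX becomes 10 days, finish becomes 12.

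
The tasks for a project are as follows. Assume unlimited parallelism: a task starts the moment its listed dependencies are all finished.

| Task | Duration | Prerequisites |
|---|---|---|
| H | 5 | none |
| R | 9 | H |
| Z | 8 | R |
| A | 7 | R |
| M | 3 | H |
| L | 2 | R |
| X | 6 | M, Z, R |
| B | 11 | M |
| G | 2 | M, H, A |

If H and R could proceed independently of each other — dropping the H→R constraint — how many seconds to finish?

23

With the dependency in place, H→R→Z→X = 5+9+8+6 = 28 sets the finish at 28 seconds.
Without H→R, R's earliest start moves from 5 to 0.
The longest chain is now R→Z→X = 9+8+6 = 23, so the plan takes 23 seconds.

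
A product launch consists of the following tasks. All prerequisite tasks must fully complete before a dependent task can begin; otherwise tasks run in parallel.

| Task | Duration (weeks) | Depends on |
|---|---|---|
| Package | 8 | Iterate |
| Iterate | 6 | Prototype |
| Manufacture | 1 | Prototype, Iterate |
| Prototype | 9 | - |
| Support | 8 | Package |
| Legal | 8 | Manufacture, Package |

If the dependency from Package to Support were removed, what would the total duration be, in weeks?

With the dependency in place, Prototype→Iterate→Package→Support = 9+6+8+8 = 31 sets the finish at 31 weeks.
Without Package→Support, Support's earliest start moves from 23 to 0.
The longest chain is now Prototype→Iterate→Package→Legal = 9+6+8+8 = 31, so the schedule takes 31 weeks.

31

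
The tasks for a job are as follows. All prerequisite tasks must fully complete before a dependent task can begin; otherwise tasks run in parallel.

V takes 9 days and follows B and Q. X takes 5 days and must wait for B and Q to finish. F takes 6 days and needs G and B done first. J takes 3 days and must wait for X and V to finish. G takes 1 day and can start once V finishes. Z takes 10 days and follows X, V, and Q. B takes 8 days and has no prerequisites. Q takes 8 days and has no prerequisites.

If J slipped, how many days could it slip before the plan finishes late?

Critical path: Q→V→Z = 8+9+10 = 27, so the finish is 27 days.
J finishes as early as 20 and must finish by 27.
Slack of J = 24 − 17 = 7 days.

7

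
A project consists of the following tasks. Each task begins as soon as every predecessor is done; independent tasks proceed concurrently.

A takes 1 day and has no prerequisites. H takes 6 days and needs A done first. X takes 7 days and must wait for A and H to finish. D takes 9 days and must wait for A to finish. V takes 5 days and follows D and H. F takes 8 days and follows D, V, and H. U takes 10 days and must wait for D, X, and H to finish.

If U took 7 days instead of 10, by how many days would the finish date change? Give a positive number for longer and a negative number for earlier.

Critical path before the change: A→H→X→U = 1+6+7+10 = 24 giving 24 days.
U lies on that path, so at 7 days the path becomes 21 days.
The binding chain switches to A→D→V→F = 1+9+5+8 = 23; finish 23 days.
Change in finish: 23 − 24 = -1 days.

-1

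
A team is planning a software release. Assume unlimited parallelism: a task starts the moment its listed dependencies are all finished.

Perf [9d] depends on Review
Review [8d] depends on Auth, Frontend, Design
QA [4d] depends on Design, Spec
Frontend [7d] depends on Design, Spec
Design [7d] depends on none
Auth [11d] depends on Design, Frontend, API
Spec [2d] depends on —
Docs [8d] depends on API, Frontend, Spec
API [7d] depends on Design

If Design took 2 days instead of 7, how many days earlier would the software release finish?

5

Baseline: Design→Frontend→Auth→Review→Perf = 7+7+11+8+9 = 42 → 42 days.
Design is on the critical path; changing it to 2 makes that path 37 days.
New critical path: Spec→Frontend→Auth→Review→Perf = 2+7+11+8+9 = 37 ⇒ 37 days.
Change in finish: 37 − 42 = -5 days.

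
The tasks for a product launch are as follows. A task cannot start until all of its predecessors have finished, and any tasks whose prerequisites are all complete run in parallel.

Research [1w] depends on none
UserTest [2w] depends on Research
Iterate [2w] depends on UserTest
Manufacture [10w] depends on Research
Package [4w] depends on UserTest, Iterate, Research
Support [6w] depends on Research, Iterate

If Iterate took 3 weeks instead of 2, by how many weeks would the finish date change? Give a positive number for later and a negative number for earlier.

Critical path before the change: Research→UserTest→Iterate→Support = 1+2+2+6 = 11 giving 11 weeks.
Iterate lies on that path, so at 3 weeks the path becomes 12 weeks.
The critical path is still Research→UserTest→Iterate→Support; finish is now 12 weeks.
Change in finish: 12 − 11 = +1 weeks.

1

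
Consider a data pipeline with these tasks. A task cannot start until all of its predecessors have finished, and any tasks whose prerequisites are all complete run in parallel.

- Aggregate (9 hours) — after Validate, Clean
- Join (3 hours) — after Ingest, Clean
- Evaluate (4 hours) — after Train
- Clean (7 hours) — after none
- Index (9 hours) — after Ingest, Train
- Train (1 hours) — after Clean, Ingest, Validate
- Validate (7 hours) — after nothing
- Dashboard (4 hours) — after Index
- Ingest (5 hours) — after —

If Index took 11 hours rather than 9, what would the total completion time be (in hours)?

23

The binding path is Clean→Train→Index→Dashboard = 7+1+9+4 = 21; finish at 21 hours.
Index is on the critical path; changing it to 11 makes that path 23 hours.
No other chain overtakes it, so the finish is 23 hours.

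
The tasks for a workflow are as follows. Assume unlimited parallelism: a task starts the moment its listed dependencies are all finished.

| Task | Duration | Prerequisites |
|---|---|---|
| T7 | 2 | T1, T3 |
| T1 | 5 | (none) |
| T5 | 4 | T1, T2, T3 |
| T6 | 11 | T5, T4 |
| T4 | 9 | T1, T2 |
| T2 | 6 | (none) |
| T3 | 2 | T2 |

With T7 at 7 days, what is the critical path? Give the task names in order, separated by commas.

T2, T4, T6

The binding path is T2→T4→T6 = 6+9+11 = 26; finish at 26 days.
The longest path through T7 is only 10 days, so T7 has float 16.
The critical path is still T2→T4→T6; finish is now 26 days.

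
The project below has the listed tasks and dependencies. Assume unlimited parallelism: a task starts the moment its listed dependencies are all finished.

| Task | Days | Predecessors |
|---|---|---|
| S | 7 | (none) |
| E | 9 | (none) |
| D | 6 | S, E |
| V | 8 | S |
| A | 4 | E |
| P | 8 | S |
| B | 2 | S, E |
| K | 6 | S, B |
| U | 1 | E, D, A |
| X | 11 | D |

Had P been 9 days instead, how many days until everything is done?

Actual critical path: E→D→X = 9+6+11 = 26 ⇒ 26 days.
P is off the critical path — its longest chain is 15 days, giving 11 of slack.
That remains the longest chain; total 26 days.

26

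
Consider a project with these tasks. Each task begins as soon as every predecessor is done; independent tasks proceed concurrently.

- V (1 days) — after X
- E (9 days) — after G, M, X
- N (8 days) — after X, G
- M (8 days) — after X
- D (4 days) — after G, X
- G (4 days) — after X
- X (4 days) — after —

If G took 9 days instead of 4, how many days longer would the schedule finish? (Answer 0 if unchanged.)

1

Critical path before the change: X→M→E = 4+8+9 = 21 giving 21 days.
The longest path through G is only 17 days, so G has float 4.
New critical path: X→G→E = 4+9+9 = 22 ⇒ 22 days.
Change in finish: 22 − 21 = +1 days.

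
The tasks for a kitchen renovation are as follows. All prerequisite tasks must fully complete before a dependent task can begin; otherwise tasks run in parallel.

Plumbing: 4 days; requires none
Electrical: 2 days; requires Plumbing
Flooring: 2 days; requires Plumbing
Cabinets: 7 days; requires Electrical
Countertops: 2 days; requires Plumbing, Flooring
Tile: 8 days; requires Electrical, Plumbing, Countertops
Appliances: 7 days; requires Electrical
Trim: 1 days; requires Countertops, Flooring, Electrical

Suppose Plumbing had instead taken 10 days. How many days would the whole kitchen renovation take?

22

The binding path is Plumbing→Flooring→Countertops→Tile = 4+2+2+8 = 16; finish at 16 days.
Since Plumbing is critical, the +6 change carries straight to that chain (now 22 days).
That remains the longest chain; total 22 days.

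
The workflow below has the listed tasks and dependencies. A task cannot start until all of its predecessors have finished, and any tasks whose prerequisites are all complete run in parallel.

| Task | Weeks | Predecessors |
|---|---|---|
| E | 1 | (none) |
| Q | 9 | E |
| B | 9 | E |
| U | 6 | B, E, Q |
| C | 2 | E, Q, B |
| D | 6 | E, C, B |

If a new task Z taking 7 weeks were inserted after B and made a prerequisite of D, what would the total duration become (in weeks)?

23

Originally the workflow takes 18 weeks.
With Z inserted, D now waits for max(E, C, B, Z).
New critical path: E→B→Z→D = 1+9+7+6 = 23 ⇒ 23 weeks.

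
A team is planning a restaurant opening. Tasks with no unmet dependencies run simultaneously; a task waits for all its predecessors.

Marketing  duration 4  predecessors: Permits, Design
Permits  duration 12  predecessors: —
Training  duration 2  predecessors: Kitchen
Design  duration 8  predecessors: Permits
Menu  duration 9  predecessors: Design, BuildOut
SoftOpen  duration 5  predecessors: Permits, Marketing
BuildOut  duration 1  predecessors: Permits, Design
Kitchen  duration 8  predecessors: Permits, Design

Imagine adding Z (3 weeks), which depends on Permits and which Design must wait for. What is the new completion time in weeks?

Originally the job takes 30 weeks.
With Z inserted, Design now waits for max(Permits, Z).
New critical path: Permits→Z→Design→BuildOut→Menu = 12+3+8+1+9 = 33 ⇒ 33 weeks.

33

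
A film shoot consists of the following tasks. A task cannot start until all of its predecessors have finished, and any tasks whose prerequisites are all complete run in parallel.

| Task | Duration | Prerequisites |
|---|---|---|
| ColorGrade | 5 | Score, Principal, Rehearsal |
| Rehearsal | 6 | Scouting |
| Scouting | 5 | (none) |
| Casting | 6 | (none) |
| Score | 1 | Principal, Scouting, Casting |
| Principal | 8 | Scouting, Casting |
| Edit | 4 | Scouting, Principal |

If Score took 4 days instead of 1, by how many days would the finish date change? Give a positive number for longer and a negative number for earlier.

Critical path before the change: Casting→Principal→Score→ColorGrade = 6+8+1+5 = 20 giving 20 days.
Score lies on that path, so at 4 days the path becomes 23 days.
That remains the longest chain; total 23 days.
Change in finish: 23 − 20 = +3 days.

3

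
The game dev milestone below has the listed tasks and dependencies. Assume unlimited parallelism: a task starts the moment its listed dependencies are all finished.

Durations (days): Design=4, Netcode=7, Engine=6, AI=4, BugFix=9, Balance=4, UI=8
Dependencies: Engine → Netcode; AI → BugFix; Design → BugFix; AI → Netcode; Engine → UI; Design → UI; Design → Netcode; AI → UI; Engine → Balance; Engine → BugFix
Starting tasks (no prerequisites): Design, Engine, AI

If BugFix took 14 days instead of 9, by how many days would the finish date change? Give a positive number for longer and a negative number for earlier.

5

Actual critical path: Engine→BugFix = 6+9 = 15 ⇒ 15 days.
BugFix is on the critical path; changing it to 14 makes that path 20 days.
No other chain overtakes it, so the finish is 20 days.
Change in finish: 20 − 15 = +5 days.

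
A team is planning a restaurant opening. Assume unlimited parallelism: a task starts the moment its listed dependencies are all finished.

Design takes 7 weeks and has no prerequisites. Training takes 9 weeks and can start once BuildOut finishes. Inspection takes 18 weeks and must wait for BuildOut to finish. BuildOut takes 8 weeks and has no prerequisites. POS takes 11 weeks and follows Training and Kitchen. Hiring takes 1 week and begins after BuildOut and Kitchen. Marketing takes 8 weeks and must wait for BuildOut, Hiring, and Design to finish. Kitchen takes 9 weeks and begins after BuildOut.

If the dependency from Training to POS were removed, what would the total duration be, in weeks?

28

With the dependency in place, BuildOut→Kitchen→POS = 8+9+11 = 28 sets the finish at 28 weeks.
Dropping Training→POS doesn't change POS's earliest start (17); another predecessor still binds.
New critical path: BuildOut→Kitchen→POS = 8+9+11 = 28 ⇒ 28 weeks.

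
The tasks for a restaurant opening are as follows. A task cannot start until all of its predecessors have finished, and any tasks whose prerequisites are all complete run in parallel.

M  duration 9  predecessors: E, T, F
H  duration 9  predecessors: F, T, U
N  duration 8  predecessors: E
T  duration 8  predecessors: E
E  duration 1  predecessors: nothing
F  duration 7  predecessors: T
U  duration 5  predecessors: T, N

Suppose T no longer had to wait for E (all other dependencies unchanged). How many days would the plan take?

With the dependency in place, E→T→F→H = 1+8+7+9 = 25 sets the finish at 25 days.
Without E→T, T's earliest start moves from 1 to 0.
After: T→F→H = 8+7+9 = 24 → 24 days.

24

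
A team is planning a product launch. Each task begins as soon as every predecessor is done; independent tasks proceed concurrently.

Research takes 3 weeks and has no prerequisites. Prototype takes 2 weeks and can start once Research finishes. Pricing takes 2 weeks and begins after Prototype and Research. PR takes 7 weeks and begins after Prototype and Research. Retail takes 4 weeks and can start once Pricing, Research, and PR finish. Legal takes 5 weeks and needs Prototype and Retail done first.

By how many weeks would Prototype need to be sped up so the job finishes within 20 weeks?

Current finish: 21 weeks; target: 20.
Prototype is on every critical path, so each week cut from Prototype cuts the finish by one (this holds down to a finish of 20).
Need 21 − 20 = 1 week off Prototype → Prototype becomes 1 week, finish becomes 20.

1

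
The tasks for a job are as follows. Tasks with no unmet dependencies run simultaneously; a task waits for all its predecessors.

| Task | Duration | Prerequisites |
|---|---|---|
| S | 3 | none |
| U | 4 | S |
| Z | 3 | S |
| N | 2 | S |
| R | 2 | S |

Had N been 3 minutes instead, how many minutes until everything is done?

As given, the longest chain is S→U = 3+4 = 7, so the finish is 7 minutes.
N is off the critical path — its longest chain is 5 minutes, giving 2 of slack.
That remains the longest chain; total 7 minutes.

7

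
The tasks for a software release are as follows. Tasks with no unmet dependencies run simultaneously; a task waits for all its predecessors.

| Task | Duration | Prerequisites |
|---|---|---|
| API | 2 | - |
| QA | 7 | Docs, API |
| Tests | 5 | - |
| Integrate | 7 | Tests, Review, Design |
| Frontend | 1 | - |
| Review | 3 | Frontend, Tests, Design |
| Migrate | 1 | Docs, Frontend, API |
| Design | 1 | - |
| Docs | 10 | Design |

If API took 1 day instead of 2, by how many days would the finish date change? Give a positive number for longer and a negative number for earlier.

0

Baseline: Design→Docs→QA = 1+10+7 = 18 → 18 days.
API has 9 days of float (longest path through it is 9).
That remains the longest chain; total 18 days.
Change in finish: 18 − 18 = +0 days.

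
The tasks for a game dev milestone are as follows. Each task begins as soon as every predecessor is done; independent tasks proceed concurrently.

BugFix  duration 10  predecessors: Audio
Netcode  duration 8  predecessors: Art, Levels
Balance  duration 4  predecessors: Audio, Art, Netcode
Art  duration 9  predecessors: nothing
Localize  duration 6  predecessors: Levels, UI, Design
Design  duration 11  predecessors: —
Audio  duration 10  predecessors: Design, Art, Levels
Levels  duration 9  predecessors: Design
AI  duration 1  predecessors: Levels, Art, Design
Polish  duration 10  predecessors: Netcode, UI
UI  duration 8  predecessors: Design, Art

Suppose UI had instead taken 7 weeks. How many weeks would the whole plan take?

The binding path is Design→Levels→Audio→BugFix = 11+9+10+10 = 40; finish at 40 weeks.
UI is off the critical path — its longest chain is 29 weeks, giving 11 of slack.
That remains the longest chain; total 40 weeks.

40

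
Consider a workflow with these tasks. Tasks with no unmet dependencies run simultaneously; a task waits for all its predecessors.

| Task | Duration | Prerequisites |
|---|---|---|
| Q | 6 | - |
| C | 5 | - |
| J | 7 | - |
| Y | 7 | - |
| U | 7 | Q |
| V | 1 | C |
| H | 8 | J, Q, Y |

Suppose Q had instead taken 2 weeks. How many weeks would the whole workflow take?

15

The binding path is J→H = 7+8 = 15; finish at 15 weeks.
Q has 1 week of float (longest path through it is 14).
That remains the longest chain; total 15 weeks.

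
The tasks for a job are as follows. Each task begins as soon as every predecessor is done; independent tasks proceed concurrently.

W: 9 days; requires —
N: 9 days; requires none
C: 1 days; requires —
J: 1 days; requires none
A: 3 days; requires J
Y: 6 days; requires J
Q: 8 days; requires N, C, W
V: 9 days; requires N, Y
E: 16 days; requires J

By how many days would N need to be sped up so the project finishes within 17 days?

1

Current finish: 18 days; target: 17.
N is on every critical path, so each day cut from N cuts the finish by one (this holds down to a finish of 17).
Need 18 − 17 = 1 day off N → N becomes 8 days, finish becomes 17.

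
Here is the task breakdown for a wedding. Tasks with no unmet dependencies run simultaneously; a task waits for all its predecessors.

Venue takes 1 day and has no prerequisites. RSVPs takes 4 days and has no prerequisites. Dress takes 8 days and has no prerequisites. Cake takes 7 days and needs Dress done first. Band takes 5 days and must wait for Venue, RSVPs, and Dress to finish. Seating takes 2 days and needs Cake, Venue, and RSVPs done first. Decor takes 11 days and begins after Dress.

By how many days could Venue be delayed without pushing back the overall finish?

Critical path: Dress→Decor = 8+11 = 19, so the finish is 19 days.
Venue finishes as early as 1 and must finish by 14.
So Venue can slip 14 − 1 = 13 days.

13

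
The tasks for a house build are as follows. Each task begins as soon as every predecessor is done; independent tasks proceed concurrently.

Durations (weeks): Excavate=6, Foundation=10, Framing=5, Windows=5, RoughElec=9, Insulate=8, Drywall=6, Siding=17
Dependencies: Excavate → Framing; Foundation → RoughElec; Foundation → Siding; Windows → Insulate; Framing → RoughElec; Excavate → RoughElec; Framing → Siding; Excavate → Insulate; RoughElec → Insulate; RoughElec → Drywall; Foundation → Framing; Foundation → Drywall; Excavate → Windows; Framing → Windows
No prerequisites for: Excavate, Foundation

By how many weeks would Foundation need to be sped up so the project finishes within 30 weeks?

Current finish: 32 weeks; target: 30.
Foundation is on every critical path, so each week cut from Foundation cuts the finish by one (this holds down to a finish of 28).
Need 32 − 30 = 2 weeks off Foundation → Foundation becomes 8 weeks, finish becomes 30.

2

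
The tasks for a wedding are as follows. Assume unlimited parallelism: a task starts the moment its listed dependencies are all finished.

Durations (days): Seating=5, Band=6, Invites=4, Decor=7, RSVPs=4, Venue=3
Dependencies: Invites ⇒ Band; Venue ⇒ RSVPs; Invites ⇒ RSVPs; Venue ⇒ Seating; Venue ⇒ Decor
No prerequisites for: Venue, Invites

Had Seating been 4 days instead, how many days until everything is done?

10

Actual critical path: Venue→Decor = 3+7 = 10 ⇒ 10 days.
Seating has 2 days of float (longest path through it is 8).
The critical path is still Venue→Decor; finish is now 10 days.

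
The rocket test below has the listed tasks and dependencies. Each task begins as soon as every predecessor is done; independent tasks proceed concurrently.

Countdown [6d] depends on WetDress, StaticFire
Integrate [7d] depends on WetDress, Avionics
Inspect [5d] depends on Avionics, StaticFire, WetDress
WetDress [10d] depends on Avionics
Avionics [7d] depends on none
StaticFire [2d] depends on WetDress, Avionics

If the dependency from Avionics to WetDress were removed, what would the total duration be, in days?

18

Original critical path: Avionics→WetDress→StaticFire→Countdown = 7+10+2+6 = 25 ⇒ 25 days.
Without Avionics→WetDress, WetDress's earliest start moves from 7 to 0.
New critical path: WetDress→StaticFire→Countdown = 10+2+6 = 18 ⇒ 18 days.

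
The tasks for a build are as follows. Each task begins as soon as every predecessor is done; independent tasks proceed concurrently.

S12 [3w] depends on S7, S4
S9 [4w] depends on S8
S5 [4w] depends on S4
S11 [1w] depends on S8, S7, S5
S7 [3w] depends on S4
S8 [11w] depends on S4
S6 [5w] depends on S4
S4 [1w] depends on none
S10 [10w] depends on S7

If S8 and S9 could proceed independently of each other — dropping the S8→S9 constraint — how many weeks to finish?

14

Original critical path: S4→S8→S9 = 1+11+4 = 16 ⇒ 16 weeks.
Without S8→S9, S9's earliest start moves from 12 to 0.
After: S4→S7→S10 = 1+3+10 = 14 → 14 weeks.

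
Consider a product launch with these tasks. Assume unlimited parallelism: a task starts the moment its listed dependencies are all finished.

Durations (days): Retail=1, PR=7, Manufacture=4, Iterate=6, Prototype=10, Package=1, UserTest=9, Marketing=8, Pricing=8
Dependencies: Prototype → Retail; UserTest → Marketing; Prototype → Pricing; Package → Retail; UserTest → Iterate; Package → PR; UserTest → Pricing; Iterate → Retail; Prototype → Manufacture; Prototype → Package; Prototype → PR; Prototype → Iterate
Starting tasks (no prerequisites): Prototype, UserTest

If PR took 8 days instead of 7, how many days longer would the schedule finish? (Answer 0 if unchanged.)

1

Critical path before the change: Prototype→Package→PR = 10+1+7 = 18 giving 18 days.
Since PR is critical, the +1 change carries straight to that chain (now 19 days).
The critical path is still Prototype→Package→PR; finish is now 19 days.
Change in finish: 19 − 18 = +1 days.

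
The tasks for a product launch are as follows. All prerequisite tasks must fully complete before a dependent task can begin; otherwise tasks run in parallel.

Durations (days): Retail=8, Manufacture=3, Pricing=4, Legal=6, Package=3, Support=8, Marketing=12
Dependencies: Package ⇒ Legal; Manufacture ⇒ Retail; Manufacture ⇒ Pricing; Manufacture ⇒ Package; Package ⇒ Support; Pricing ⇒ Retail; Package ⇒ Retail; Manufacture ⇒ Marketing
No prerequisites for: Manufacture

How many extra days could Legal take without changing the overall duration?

3

Critical path: Manufacture→Pricing→Retail = 3+4+8 = 15, so the finish is 15 days.
Legal finishes as early as 12 and must finish by 15.
Slack of Legal = 9 − 6 = 3 days.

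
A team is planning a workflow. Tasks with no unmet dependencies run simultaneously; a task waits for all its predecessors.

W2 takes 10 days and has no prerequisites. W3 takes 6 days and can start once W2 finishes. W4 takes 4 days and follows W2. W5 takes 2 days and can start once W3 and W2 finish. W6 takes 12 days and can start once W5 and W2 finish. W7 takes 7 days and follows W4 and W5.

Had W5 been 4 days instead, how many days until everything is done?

32

As given, the longest chain is W2→W3→W5→W6 = 10+6+2+12 = 30, so the finish is 30 days.
Since W5 is critical, the +2 change carries straight to that chain (now 32 days).
The critical path is still W2→W3→W5→W6; finish is now 32 days.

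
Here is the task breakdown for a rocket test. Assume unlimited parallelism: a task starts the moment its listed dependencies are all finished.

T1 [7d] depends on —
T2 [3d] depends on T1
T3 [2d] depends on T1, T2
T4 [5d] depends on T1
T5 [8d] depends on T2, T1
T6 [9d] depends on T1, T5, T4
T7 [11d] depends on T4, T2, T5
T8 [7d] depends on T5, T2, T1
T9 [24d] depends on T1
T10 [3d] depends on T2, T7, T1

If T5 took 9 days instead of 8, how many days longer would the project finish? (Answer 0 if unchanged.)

1

Critical path before the change: T1→T2→T5→T7→T10 = 7+3+8+11+3 = 32 giving 32 days.
T5 lies on that path, so at 9 days the path becomes 33 days.
The critical path is still T1→T2→T5→T7→T10; finish is now 33 days.
Change in finish: 33 − 32 = +1 days.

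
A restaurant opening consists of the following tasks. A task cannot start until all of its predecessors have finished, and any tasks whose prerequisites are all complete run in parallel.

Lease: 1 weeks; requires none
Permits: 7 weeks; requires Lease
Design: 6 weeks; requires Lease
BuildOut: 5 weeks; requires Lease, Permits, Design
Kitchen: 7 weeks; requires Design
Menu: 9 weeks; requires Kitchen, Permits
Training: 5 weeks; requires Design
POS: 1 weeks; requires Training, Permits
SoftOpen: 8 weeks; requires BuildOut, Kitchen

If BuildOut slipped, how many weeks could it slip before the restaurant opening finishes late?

2

Critical path: Lease→Design→Kitchen→Menu = 1+6+7+9 = 23, so the finish is 23 weeks.
Longest path through BuildOut: 21 weeks (earliest finish 13, latest finish 15).
So BuildOut can slip 15 − 13 = 2 weeks.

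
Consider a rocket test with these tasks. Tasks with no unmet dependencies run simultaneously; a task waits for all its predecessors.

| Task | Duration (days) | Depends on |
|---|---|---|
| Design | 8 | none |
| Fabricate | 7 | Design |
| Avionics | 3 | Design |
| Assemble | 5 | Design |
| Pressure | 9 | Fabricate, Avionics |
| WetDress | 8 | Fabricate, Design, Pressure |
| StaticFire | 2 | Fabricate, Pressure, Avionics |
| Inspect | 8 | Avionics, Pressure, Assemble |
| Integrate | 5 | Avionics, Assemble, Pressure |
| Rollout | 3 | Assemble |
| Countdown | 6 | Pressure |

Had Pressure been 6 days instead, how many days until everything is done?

As given, the longest chain is Design→Fabricate→Pressure→WetDress = 8+7+9+8 = 32, so the finish is 32 days.
Pressure is on the critical path; changing it to 6 makes that path 29 days.
No other chain overtakes it, so the finish is 29 days.

29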